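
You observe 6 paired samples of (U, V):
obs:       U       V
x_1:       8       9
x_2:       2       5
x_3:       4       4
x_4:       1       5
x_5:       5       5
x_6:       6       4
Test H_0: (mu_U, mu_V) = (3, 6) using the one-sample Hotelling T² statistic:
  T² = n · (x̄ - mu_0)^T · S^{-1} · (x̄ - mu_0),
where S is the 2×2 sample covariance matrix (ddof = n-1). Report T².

Step 1 — sample mean vector:
  mean(U) = (8 + 2 + 4 + 1 + 5 + 6) / 6 = 26/6 = 4.3333
  mean(V) = (9 + 5 + 4 + 5 + 5 + 4) / 6 = 32/6 = 5.3333
  x̄ = (4.3333, 5.3333),  deviation x̄ - mu_0 = (4.3333, 5.3333) - (3, 6) = (1.3333, -0.6667).

Step 2 — sample covariance matrix, S[i,j] = (1/(n-1)) · Σ_k (x_{k,i} - mean_i) · (x_{k,j} - mean_j), divisor n-1 = 5:
  S[U,U] = ((3.6667)·(3.6667) + (-2.3333)·(-2.3333) + (-0.3333)·(-0.3333) + (-3.3333)·(-3.3333) + (0.6667)·(0.6667) + (1.6667)·(1.6667)) / 5 = 33.3333/5 = 6.6667
  S[U,V] = ((3.6667)·(3.6667) + (-2.3333)·(-0.3333) + (-0.3333)·(-1.3333) + (-3.3333)·(-0.3333) + (0.6667)·(-0.3333) + (1.6667)·(-1.3333)) / 5 = 13.3333/5 = 2.6667
  S[V,V] = ((3.6667)·(3.6667) + (-0.3333)·(-0.3333) + (-1.3333)·(-1.3333) + (-0.3333)·(-0.3333) + (-0.3333)·(-0.3333) + (-1.3333)·(-1.3333)) / 5 = 17.3333/5 = 3.4667
  S = [[6.6667, 2.6667],
 [2.6667, 3.4667]].

Step 3 — invert S. det(S) = 6.6667·3.4667 - (2.6667)² = 16.
  S^{-1} = (1/det) · [[d, -b], [-b, a]] = [[0.2167, -0.1667],
 [-0.1667, 0.4167]].

Step 4 — quadratic form (x̄ - mu_0)^T · S^{-1} · (x̄ - mu_0):
  S^{-1} · (x̄ - mu_0) = (0.4, -0.5),
  (x̄ - mu_0)^T · [...] = (1.3333)·(0.4) + (-0.6667)·(-0.5) = 0.8667.

Step 5 — scale by n: T² = 6 · 0.8667 = 5.2.

T² ≈ 5.2


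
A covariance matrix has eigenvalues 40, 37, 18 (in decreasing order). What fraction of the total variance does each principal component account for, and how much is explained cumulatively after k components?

Step 1 — total variance = trace(Sigma) = Σ λ_i = 40 + 37 + 18 = 95.

Step 2 — fraction explained by component i = λ_i / Σ λ:
  PC1: 40/95 = 0.4211
  PC2: 37/95 = 0.3895
  PC3: 18/95 = 0.1895

Step 3 — cumulative fraction after k components = (λ_1 + ... + λ_k) / Σ λ:
  k = 1: 40/95 = 0.4211
  k = 2: (40 + 37)/95 = 77/95 = 0.8105
  k = 3: (40 + 37 + 18)/95 = 95/95 = 1

Summary (fraction, with percent):

explained: PC1 0.4211 (42.11%), PC2 0.3895 (38.95%), PC3 0.1895 (18.95%);  cumulative: 0.4211, 0.8105, 1


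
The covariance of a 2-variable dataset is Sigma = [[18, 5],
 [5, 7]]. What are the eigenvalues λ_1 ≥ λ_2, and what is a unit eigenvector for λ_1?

Step 1 — characteristic polynomial of 2×2 Sigma:
  det(Sigma - λI) = λ² - trace · λ + det = 0.
  trace = 18 + 7 = 25, det = 18·7 - (5)² = 101.
Step 2 — discriminant:
  Δ = trace² - 4·det = 625 - 404 = 221.
Step 3 — eigenvalues:
  λ = (trace ± √Δ)/2 = (25 ± 14.8661)/2,
  λ_1 = 19.933,  λ_2 = 5.067.

Step 4 — unit eigenvector for λ_1: solve (Sigma - λ_1 I)v = 0. First row:
  (18 - 19.933)·v_x + (5)·v_y = 0, i.e. (-1.933)·v_x + (5)·v_y = 0,
  so v ∝ (b, λ_1 - a) = (5, 1.933) = u.
  ||u|| = √((5)² + (1.933)²) = √(28.7366) ≈ 5.3607,
  v_1 = u/||u|| ≈ (0.9327, 0.3606) (||v_1|| = 1).

λ_1 = 19.933,  λ_2 = 5.067;  v_1 ≈ (0.9327, 0.3606)


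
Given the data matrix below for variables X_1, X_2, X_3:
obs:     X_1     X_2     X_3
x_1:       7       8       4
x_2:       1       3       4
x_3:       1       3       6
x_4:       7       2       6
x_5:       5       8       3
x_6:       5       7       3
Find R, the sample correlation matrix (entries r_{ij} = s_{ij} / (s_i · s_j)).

Step 1 — column means:
  mean(X_1) = (7 + 1 + 1 + 7 + 5 + 5) / 6 = 26/6 = 4.3333
  mean(X_2) = (8 + 3 + 3 + 2 + 8 + 7) / 6 = 31/6 = 5.1667
  mean(X_3) = (4 + 4 + 6 + 6 + 3 + 3) / 6 = 26/6 = 4.3333

Step 2 — sample variances and covariances s[i,j] = (1/(n-1)) · Σ_k (x_{k,i} - mean_i) · (x_{k,j} - mean_j), with n-1 = 5:
  s[X_1,X_1] = ((2.6667)·(2.6667) + (-3.3333)·(-3.3333) + (-3.3333)·(-3.3333) + (2.6667)·(2.6667) + (0.6667)·(0.6667) + (0.6667)·(0.6667)) / 5 = 37.3333/5 = 7.4667
  s[X_1,X_2] = ((2.6667)·(2.8333) + (-3.3333)·(-2.1667) + (-3.3333)·(-2.1667) + (2.6667)·(-3.1667) + (0.6667)·(2.8333) + (0.6667)·(1.8333)) / 5 = 16.6667/5 = 3.3333
  s[X_1,X_3] = ((2.6667)·(-0.3333) + (-3.3333)·(-0.3333) + (-3.3333)·(1.6667) + (2.6667)·(1.6667) + (0.6667)·(-1.3333) + (0.6667)·(-1.3333)) / 5 = -2.6667/5 = -0.5333
  s[X_2,X_2] = ((2.8333)·(2.8333) + (-2.1667)·(-2.1667) + (-2.1667)·(-2.1667) + (-3.1667)·(-3.1667) + (2.8333)·(2.8333) + (1.8333)·(1.8333)) / 5 = 38.8333/5 = 7.7667
  s[X_2,X_3] = ((2.8333)·(-0.3333) + (-2.1667)·(-0.3333) + (-2.1667)·(1.6667) + (-3.1667)·(1.6667) + (2.8333)·(-1.3333) + (1.8333)·(-1.3333)) / 5 = -15.3333/5 = -3.0667
  s[X_3,X_3] = ((-0.3333)·(-0.3333) + (-0.3333)·(-0.3333) + (1.6667)·(1.6667) + (1.6667)·(1.6667) + (-1.3333)·(-1.3333) + (-1.3333)·(-1.3333)) / 5 = 9.3333/5 = 1.8667
  Sample standard deviations s_i = √(s[i,i]):
  s(X_1) = √(7.4667) = 2.7325
  s(X_2) = √(7.7667) = 2.7869
  s(X_3) = √(1.8667) = 1.3663

Step 3 — r_{ij} = s_{ij} / (s_i · s_j):
  r[X_1,X_1] = 1 (diagonal).
  r[X_1,X_2] = 3.3333 / (2.7325 · 2.7869) = 3.3333 / 7.6152 = 0.4377
  r[X_1,X_3] = -0.5333 / (2.7325 · 1.3663) = -0.5333 / 3.7333 = -0.1429
  r[X_2,X_2] = 1 (diagonal).
  r[X_2,X_3] = -3.0667 / (2.7869 · 1.3663) = -3.0667 / 3.8076 = -0.8054
  r[X_3,X_3] = 1 (diagonal).

R is symmetric with unit diagonal. Assembling:

R = [[1, 0.4377, -0.1429],
 [0.4377, 1, -0.8054],
 [-0.1429, -0.8054, 1]]


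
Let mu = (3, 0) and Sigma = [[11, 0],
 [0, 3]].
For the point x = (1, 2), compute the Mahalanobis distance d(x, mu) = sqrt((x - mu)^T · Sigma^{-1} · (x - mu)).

Step 1 — centre the observation: (x - mu) = (-2, 2).

Step 2 — invert Sigma. det(Sigma) = 11·3 - (0)² = 33.
  Sigma^{-1} = (1/det) · [[d, -b], [-b, a]] = [[0.0909, 0],
 [0, 0.3333]].

Step 3 — form the quadratic (x - mu)^T · Sigma^{-1} · (x - mu):
  Sigma^{-1} · (x - mu) = (-0.1818, 0.6667).
  (x - mu)^T · [Sigma^{-1} · (x - mu)] = (-2)·(-0.1818) + (2)·(0.6667) = 1.697.

Step 4 — take square root: d = √(1.697) ≈ 1.3027.

d(x, mu) = √(1.697) ≈ 1.3027


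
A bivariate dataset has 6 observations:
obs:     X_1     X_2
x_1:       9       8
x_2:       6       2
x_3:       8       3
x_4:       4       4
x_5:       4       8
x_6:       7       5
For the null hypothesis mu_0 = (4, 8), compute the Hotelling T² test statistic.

Step 1 — sample mean vector:
  mean(X_1) = (9 + 6 + 8 + 4 + 4 + 7) / 6 = 38/6 = 6.3333
  mean(X_2) = (8 + 2 + 3 + 4 + 8 + 5) / 6 = 30/6 = 5
  x̄ = (6.3333, 5),  deviation x̄ - mu_0 = (6.3333, 5) - (4, 8) = (2.3333, -3).

Step 2 — sample covariance matrix, S[i,j] = (1/(n-1)) · Σ_k (x_{k,i} - mean_i) · (x_{k,j} - mean_j), divisor n-1 = 5:
  S[X_1,X_1] = ((2.6667)·(2.6667) + (-0.3333)·(-0.3333) + (1.6667)·(1.6667) + (-2.3333)·(-2.3333) + (-2.3333)·(-2.3333) + (0.6667)·(0.6667)) / 5 = 21.3333/5 = 4.2667
  S[X_1,X_2] = ((2.6667)·(3) + (-0.3333)·(-3) + (1.6667)·(-2) + (-2.3333)·(-1) + (-2.3333)·(3) + (0.6667)·(0)) / 5 = 1/5 = 0.2
  S[X_2,X_2] = ((3)·(3) + (-3)·(-3) + (-2)·(-2) + (-1)·(-1) + (3)·(3) + (0)·(0)) / 5 = 32/5 = 6.4
  S = [[4.2667, 0.2],
 [0.2, 6.4]].

Step 3 — invert S. det(S) = 4.2667·6.4 - (0.2)² = 27.2667.
  S^{-1} = (1/det) · [[d, -b], [-b, a]] = [[0.2347, -0.0073],
 [-0.0073, 0.1565]].

Step 4 — quadratic form (x̄ - mu_0)^T · S^{-1} · (x̄ - mu_0):
  S^{-1} · (x̄ - mu_0) = (0.5697, -0.4866),
  (x̄ - mu_0)^T · [...] = (2.3333)·(0.5697) + (-3)·(-0.4866) = 2.7889.

Step 5 — scale by n: T² = 6 · 2.7889 = 16.7335.

T² ≈ 16.7335


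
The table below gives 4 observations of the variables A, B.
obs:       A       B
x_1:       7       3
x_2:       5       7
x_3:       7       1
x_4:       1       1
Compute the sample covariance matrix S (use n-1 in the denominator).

Step 1 — column means:
  mean(A) = (7 + 5 + 7 + 1) / 4 = 20/4 = 5
  mean(B) = (3 + 7 + 1 + 1) / 4 = 12/4 = 3

Step 2 — sample covariance S[i,j] = (1/(n-1)) · Σ_k (x_{k,i} - mean_i) · (x_{k,j} - mean_j), with n-1 = 3.
  S[A,A] = ((2)·(2) + (0)·(0) + (2)·(2) + (-4)·(-4)) / 3 = 24/3 = 8
  S[A,B] = ((2)·(0) + (0)·(4) + (2)·(-2) + (-4)·(-2)) / 3 = 4/3 = 1.3333
  S[B,B] = ((0)·(0) + (4)·(4) + (-2)·(-2) + (-2)·(-2)) / 3 = 24/3 = 8

S is symmetric (S[j,i] = S[i,j]). Assembling:

S = [[8, 1.3333],
 [1.3333, 8]]


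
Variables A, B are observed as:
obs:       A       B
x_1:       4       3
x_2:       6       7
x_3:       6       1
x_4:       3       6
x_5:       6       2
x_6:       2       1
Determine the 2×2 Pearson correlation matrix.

Step 1 — column means:
  mean(A) = (4 + 6 + 6 + 3 + 6 + 2) / 6 = 27/6 = 4.5
  mean(B) = (3 + 7 + 1 + 6 + 2 + 1) / 6 = 20/6 = 3.3333

Step 2 — sample variances and covariances s[i,j] = (1/(n-1)) · Σ_k (x_{k,i} - mean_i) · (x_{k,j} - mean_j), with n-1 = 5:
  s[A,A] = ((-0.5)·(-0.5) + (1.5)·(1.5) + (1.5)·(1.5) + (-1.5)·(-1.5) + (1.5)·(1.5) + (-2.5)·(-2.5)) / 5 = 15.5/5 = 3.1
  s[A,B] = ((-0.5)·(-0.3333) + (1.5)·(3.6667) + (1.5)·(-2.3333) + (-1.5)·(2.6667) + (1.5)·(-1.3333) + (-2.5)·(-2.3333)) / 5 = 2/5 = 0.4
  s[B,B] = ((-0.3333)·(-0.3333) + (3.6667)·(3.6667) + (-2.3333)·(-2.3333) + (2.6667)·(2.6667) + (-1.3333)·(-1.3333) + (-2.3333)·(-2.3333)) / 5 = 33.3333/5 = 6.6667
  Sample standard deviations s_i = √(s[i,i]):
  s(A) = √(3.1) = 1.7607
  s(B) = √(6.6667) = 2.582

Step 3 — r_{ij} = s_{ij} / (s_i · s_j):
  r[A,A] = 1 (diagonal).
  r[A,B] = 0.4 / (1.7607 · 2.582) = 0.4 / 4.5461 = 0.088
  r[B,B] = 1 (diagonal).

R is symmetric with unit diagonal. Assembling:

R = [[1, 0.088],
 [0.088, 1]]


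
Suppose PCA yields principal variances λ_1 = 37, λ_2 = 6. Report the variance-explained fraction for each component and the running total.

Step 1 — total variance = trace(Sigma) = Σ λ_i = 37 + 6 = 43.

Step 2 — fraction explained by component i = λ_i / Σ λ:
  PC1: 37/43 = 0.8605
  PC2: 6/43 = 0.1395

Step 3 — cumulative fraction after k components = (λ_1 + ... + λ_k) / Σ λ:
  k = 1: 37/43 = 0.8605
  k = 2: (37 + 6)/43 = 43/43 = 1

Summary (fraction, with percent):

explained: PC1 0.8605 (86.05%), PC2 0.1395 (13.95%);  cumulative: 0.8605, 1


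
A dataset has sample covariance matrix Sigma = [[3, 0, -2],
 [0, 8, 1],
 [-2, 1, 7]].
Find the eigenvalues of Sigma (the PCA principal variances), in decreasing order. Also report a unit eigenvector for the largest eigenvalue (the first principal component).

Step 1 — characteristic polynomial p(λ) = det(λI - Sigma) = λ³ - tr·λ² + c_1·λ - det, where tr = trace, c_1 = sum of the principal 2×2 minors, det = det(Sigma):
  tr = 3 + 8 + 7 = 18,
  c_1 = (3·8 - (0)²) + (3·7 - (-2)²) + (8·7 - (1)²) = 24 + 17 + 55 = 96,
  det = 3·(8·7 - (1)²) - (0)·((0)·7 - (1)·(-2)) + (-2)·((0)·(1) - 8·(-2)) = 3·(55) - (0)·(2) + (-2)·(16) = 133.
  So p(λ) = λ³ - 18λ² + 96λ - 133.
Step 2 — look for an integer root (rational root theorem: any rational root is an integer divisor of 133). Testing λ = 7:
  p(7) = 343 - 882 + 672 - 133 = 0  ✓
  Dividing out (λ - 7): p(λ) = (λ - 7)(λ² - 11λ + 19).
Step 3 — remaining eigenvalues from the quadratic λ² - 11λ + 19 = 0:
  Δ = 11² - 4·19 = 121 - 76 = 45,  λ = (11 ± √45)/2 = (11 ± 6.7082)/2 ≈ 8.8541 or 2.1459.
  Sorted: λ_1 = 8.8541,  λ_2 = 7,  λ_3 = 2.1459  (check: sum = 18 = tr ✓).

Step 4 — unit eigenvector for λ_1 ≈ 8.8541: v spans the null space of (Sigma - λ_1 I), whose rows are
  r_1 = (-5.8541, 0, -2),  r_2 = (0, -0.8541, 1),  r_3 = (-2, 1, -1.8541).
  v is orthogonal to every row, so take v ∝ r_1 × r_2 = ((0)·(1) - (-2)·(-0.8541), (-2)·(0) - (-5.8541)·(1), (-5.8541)·(-0.8541) - (0)·(0)) ≈ (-1.7082, 5.8541, 5).
  Rescale (multiply by -1 so the first nonzero entry is positive): u = (1.7082, -5.8541, -5).
  ||u|| = √((1.7082)² + (-5.8541)² + (-5)²) = √(62.1885) ≈ 7.886,  v_1 = u/||u|| ≈ (0.2166, -0.7423, -0.634) (||v_1|| = 1).

λ_1 = 8.8541,  λ_2 = 7,  λ_3 = 2.1459;  v_1 ≈ (0.2166, -0.7423, -0.634)


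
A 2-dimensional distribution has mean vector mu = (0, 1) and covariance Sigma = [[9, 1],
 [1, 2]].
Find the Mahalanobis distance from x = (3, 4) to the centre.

Step 1 — centre the observation: (x - mu) = (3, 3).

Step 2 — invert Sigma. det(Sigma) = 9·2 - (1)² = 17.
  Sigma^{-1} = (1/det) · [[d, -b], [-b, a]] = [[0.1176, -0.0588],
 [-0.0588, 0.5294]].

Step 3 — form the quadratic (x - mu)^T · Sigma^{-1} · (x - mu):
  Sigma^{-1} · (x - mu) = (0.1765, 1.4118).
  (x - mu)^T · [Sigma^{-1} · (x - mu)] = (3)·(0.1765) + (3)·(1.4118) = 4.7647.

Step 4 — take square root: d = √(4.7647) ≈ 2.1828.

d(x, mu) = √(4.7647) ≈ 2.1828


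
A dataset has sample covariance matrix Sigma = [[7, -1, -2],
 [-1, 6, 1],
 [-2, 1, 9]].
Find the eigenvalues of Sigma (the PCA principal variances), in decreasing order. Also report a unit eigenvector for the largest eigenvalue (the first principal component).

Step 1 — characteristic polynomial p(λ) = det(λI - Sigma) = λ³ - tr·λ² + c_1·λ - det, where tr = trace, c_1 = sum of the principal 2×2 minors, det = det(Sigma):
  tr = 7 + 6 + 9 = 22,
  c_1 = (7·6 - (-1)²) + (7·9 - (-2)²) + (6·9 - (1)²) = 41 + 59 + 53 = 153,
  det = 7·(6·9 - (1)²) - (-1)·((-1)·9 - (1)·(-2)) + (-2)·((-1)·(1) - 6·(-2)) = 7·(53) - (-1)·(-7) + (-2)·(11) = 342.
  So p(λ) = λ³ - 22λ² + 153λ - 342.
Step 2 — look for an integer root (rational root theorem: any rational root is an integer divisor of 342). Testing λ = 6:
  p(6) = 216 - 792 + 918 - 342 = 0  ✓
  Dividing out (λ - 6): p(λ) = (λ - 6)(λ² - 16λ + 57).
Step 3 — remaining eigenvalues from the quadratic λ² - 16λ + 57 = 0:
  Δ = 16² - 4·57 = 256 - 228 = 28,  λ = (16 ± √28)/2 = (16 ± 5.2915)/2 ≈ 10.6458 or 5.3542.
  Sorted: λ_1 = 10.6458,  λ_2 = 6,  λ_3 = 5.3542  (check: sum = 22 = tr ✓).

Step 4 — unit eigenvector for λ_1 ≈ 10.6458: v spans the null space of (Sigma - λ_1 I), whose rows are
  r_1 = (-3.6458, -1, -2),  r_2 = (-1, -4.6458, 1),  r_3 = (-2, 1, -1.6458).
  v is orthogonal to every row, so take v ∝ r_1 × r_2 = ((-1)·(1) - (-2)·(-4.6458), (-2)·(-1) - (-3.6458)·(1), (-3.6458)·(-4.6458) - (-1)·(-1)) ≈ (-10.2915, 5.6458, 15.9373).
  Rescale (multiply by -1 so the first nonzero entry is positive): u = (10.2915, -5.6458, -15.9373).
  ||u|| = √((10.2915)² + (-5.6458)² + (-15.9373)²) = √(391.7856) ≈ 19.7936,  v_1 = u/||u|| ≈ (0.5199, -0.2852, -0.8052) (||v_1|| = 1).

λ_1 = 10.6458,  λ_2 = 6,  λ_3 = 5.3542;  v_1 ≈ (0.5199, -0.2852, -0.8052)


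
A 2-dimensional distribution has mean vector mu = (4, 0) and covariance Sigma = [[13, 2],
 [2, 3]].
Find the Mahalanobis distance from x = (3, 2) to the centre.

Step 1 — centre the observation: (x - mu) = (-1, 2).

Step 2 — invert Sigma. det(Sigma) = 13·3 - (2)² = 35.
  Sigma^{-1} = (1/det) · [[d, -b], [-b, a]] = [[0.0857, -0.0571],
 [-0.0571, 0.3714]].

Step 3 — form the quadratic (x - mu)^T · Sigma^{-1} · (x - mu):
  Sigma^{-1} · (x - mu) = (-0.2, 0.8).
  (x - mu)^T · [Sigma^{-1} · (x - mu)] = (-1)·(-0.2) + (2)·(0.8) = 1.8.

Step 4 — take square root: d = √(1.8) ≈ 1.3416.

d(x, mu) = √(1.8) ≈ 1.3416


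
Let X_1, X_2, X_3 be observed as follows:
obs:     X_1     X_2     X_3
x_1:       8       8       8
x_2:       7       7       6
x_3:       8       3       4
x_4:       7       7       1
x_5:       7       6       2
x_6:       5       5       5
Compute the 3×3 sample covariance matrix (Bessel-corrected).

Step 1 — column means:
  mean(X_1) = (8 + 7 + 8 + 7 + 7 + 5) / 6 = 42/6 = 7
  mean(X_2) = (8 + 7 + 3 + 7 + 6 + 5) / 6 = 36/6 = 6
  mean(X_3) = (8 + 6 + 4 + 1 + 2 + 5) / 6 = 26/6 = 4.3333

Step 2 — sample covariance S[i,j] = (1/(n-1)) · Σ_k (x_{k,i} - mean_i) · (x_{k,j} - mean_j), with n-1 = 5.
  S[X_1,X_1] = ((1)·(1) + (0)·(0) + (1)·(1) + (0)·(0) + (0)·(0) + (-2)·(-2)) / 5 = 6/5 = 1.2
  S[X_1,X_2] = ((1)·(2) + (0)·(1) + (1)·(-3) + (0)·(1) + (0)·(0) + (-2)·(-1)) / 5 = 1/5 = 0.2
  S[X_1,X_3] = ((1)·(3.6667) + (0)·(1.6667) + (1)·(-0.3333) + (0)·(-3.3333) + (0)·(-2.3333) + (-2)·(0.6667)) / 5 = 2/5 = 0.4
  S[X_2,X_2] = ((2)·(2) + (1)·(1) + (-3)·(-3) + (1)·(1) + (0)·(0) + (-1)·(-1)) / 5 = 16/5 = 3.2
  S[X_2,X_3] = ((2)·(3.6667) + (1)·(1.6667) + (-3)·(-0.3333) + (1)·(-3.3333) + (0)·(-2.3333) + (-1)·(0.6667)) / 5 = 6/5 = 1.2
  S[X_3,X_3] = ((3.6667)·(3.6667) + (1.6667)·(1.6667) + (-0.3333)·(-0.3333) + (-3.3333)·(-3.3333) + (-2.3333)·(-2.3333) + (0.6667)·(0.6667)) / 5 = 33.3333/5 = 6.6667

S is symmetric (S[j,i] = S[i,j]). Assembling:

S = [[1.2, 0.2, 0.4],
 [0.2, 3.2, 1.2],
 [0.4, 1.2, 6.6667]]


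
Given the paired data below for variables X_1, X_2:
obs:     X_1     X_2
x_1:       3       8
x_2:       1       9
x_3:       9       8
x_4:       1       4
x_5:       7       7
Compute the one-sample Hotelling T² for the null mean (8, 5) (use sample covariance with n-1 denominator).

Step 1 — sample mean vector:
  mean(X_1) = (3 + 1 + 9 + 1 + 7) / 5 = 21/5 = 4.2
  mean(X_2) = (8 + 9 + 8 + 4 + 7) / 5 = 36/5 = 7.2
  x̄ = (4.2, 7.2),  deviation x̄ - mu_0 = (4.2, 7.2) - (8, 5) = (-3.8, 2.2).

Step 2 — sample covariance matrix, S[i,j] = (1/(n-1)) · Σ_k (x_{k,i} - mean_i) · (x_{k,j} - mean_j), divisor n-1 = 4:
  S[X_1,X_1] = ((-1.2)·(-1.2) + (-3.2)·(-3.2) + (4.8)·(4.8) + (-3.2)·(-3.2) + (2.8)·(2.8)) / 4 = 52.8/4 = 13.2
  S[X_1,X_2] = ((-1.2)·(0.8) + (-3.2)·(1.8) + (4.8)·(0.8) + (-3.2)·(-3.2) + (2.8)·(-0.2)) / 4 = 6.8/4 = 1.7
  S[X_2,X_2] = ((0.8)·(0.8) + (1.8)·(1.8) + (0.8)·(0.8) + (-3.2)·(-3.2) + (-0.2)·(-0.2)) / 4 = 14.8/4 = 3.7
  S = [[13.2, 1.7],
 [1.7, 3.7]].

Step 3 — invert S. det(S) = 13.2·3.7 - (1.7)² = 45.95.
  S^{-1} = (1/det) · [[d, -b], [-b, a]] = [[0.0805, -0.037],
 [-0.037, 0.2873]].

Step 4 — quadratic form (x̄ - mu_0)^T · S^{-1} · (x̄ - mu_0):
  S^{-1} · (x̄ - mu_0) = (-0.3874, 0.7726),
  (x̄ - mu_0)^T · [...] = (-3.8)·(-0.3874) + (2.2)·(0.7726) = 3.1717.

Step 5 — scale by n: T² = 5 · 3.1717 = 15.8585.

T² ≈ 15.8585


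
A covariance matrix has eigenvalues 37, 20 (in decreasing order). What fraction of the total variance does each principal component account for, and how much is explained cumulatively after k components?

Step 1 — total variance = trace(Sigma) = Σ λ_i = 37 + 20 = 57.

Step 2 — fraction explained by component i = λ_i / Σ λ:
  PC1: 37/57 = 0.6491
  PC2: 20/57 = 0.3509

Step 3 — cumulative fraction after k components = (λ_1 + ... + λ_k) / Σ λ:
  k = 1: 37/57 = 0.6491
  k = 2: (37 + 20)/57 = 57/57 = 1

Summary (fraction, with percent):

explained: PC1 0.6491 (64.91%), PC2 0.3509 (35.09%);  cumulative: 0.6491, 1


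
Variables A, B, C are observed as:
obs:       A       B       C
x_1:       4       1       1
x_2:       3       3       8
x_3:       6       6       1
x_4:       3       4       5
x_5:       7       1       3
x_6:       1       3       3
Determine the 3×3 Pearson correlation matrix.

Step 1 — column means:
  mean(A) = (4 + 3 + 6 + 3 + 7 + 1) / 6 = 24/6 = 4
  mean(B) = (1 + 3 + 6 + 4 + 1 + 3) / 6 = 18/6 = 3
  mean(C) = (1 + 8 + 1 + 5 + 3 + 3) / 6 = 21/6 = 3.5

Step 2 — sample variances and covariances s[i,j] = (1/(n-1)) · Σ_k (x_{k,i} - mean_i) · (x_{k,j} - mean_j), with n-1 = 5:
  s[A,A] = ((0)·(0) + (-1)·(-1) + (2)·(2) + (-1)·(-1) + (3)·(3) + (-3)·(-3)) / 5 = 24/5 = 4.8
  s[A,B] = ((0)·(-2) + (-1)·(0) + (2)·(3) + (-1)·(1) + (3)·(-2) + (-3)·(0)) / 5 = -1/5 = -0.2
  s[A,C] = ((0)·(-2.5) + (-1)·(4.5) + (2)·(-2.5) + (-1)·(1.5) + (3)·(-0.5) + (-3)·(-0.5)) / 5 = -11/5 = -2.2
  s[B,B] = ((-2)·(-2) + (0)·(0) + (3)·(3) + (1)·(1) + (-2)·(-2) + (0)·(0)) / 5 = 18/5 = 3.6
  s[B,C] = ((-2)·(-2.5) + (0)·(4.5) + (3)·(-2.5) + (1)·(1.5) + (-2)·(-0.5) + (0)·(-0.5)) / 5 = 0/5 = 0
  s[C,C] = ((-2.5)·(-2.5) + (4.5)·(4.5) + (-2.5)·(-2.5) + (1.5)·(1.5) + (-0.5)·(-0.5) + (-0.5)·(-0.5)) / 5 = 35.5/5 = 7.1
  Sample standard deviations s_i = √(s[i,i]):
  s(A) = √(4.8) = 2.1909
  s(B) = √(3.6) = 1.8974
  s(C) = √(7.1) = 2.6646

Step 3 — r_{ij} = s_{ij} / (s_i · s_j):
  r[A,A] = 1 (diagonal).
  r[A,B] = -0.2 / (2.1909 · 1.8974) = -0.2 / 4.1569 = -0.0481
  r[A,C] = -2.2 / (2.1909 · 2.6646) = -2.2 / 5.8378 = -0.3769
  r[B,B] = 1 (diagonal).
  r[B,C] = 0 / (1.8974 · 2.6646) = 0 / 5.0557 = 0
  r[C,C] = 1 (diagonal).

R is symmetric with unit diagonal. Assembling:

R = [[1, -0.0481, -0.3769],
 [-0.0481, 1, 0],
 [-0.3769, 0, 1]]


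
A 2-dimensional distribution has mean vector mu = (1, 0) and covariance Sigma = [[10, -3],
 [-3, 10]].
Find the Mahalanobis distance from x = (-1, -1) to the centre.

Step 1 — centre the observation: (x - mu) = (-2, -1).

Step 2 — invert Sigma. det(Sigma) = 10·10 - (-3)² = 91.
  Sigma^{-1} = (1/det) · [[d, -b], [-b, a]] = [[0.1099, 0.033],
 [0.033, 0.1099]].

Step 3 — form the quadratic (x - mu)^T · Sigma^{-1} · (x - mu):
  Sigma^{-1} · (x - mu) = (-0.2527, -0.1758).
  (x - mu)^T · [Sigma^{-1} · (x - mu)] = (-2)·(-0.2527) + (-1)·(-0.1758) = 0.6813.

Step 4 — take square root: d = √(0.6813) ≈ 0.8254.

d(x, mu) = √(0.6813) ≈ 0.8254


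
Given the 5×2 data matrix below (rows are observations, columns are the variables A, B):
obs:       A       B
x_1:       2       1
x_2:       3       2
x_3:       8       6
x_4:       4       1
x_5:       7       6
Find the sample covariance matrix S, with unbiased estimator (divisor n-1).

Step 1 — column means:
  mean(A) = (2 + 3 + 8 + 4 + 7) / 5 = 24/5 = 4.8
  mean(B) = (1 + 2 + 6 + 1 + 6) / 5 = 16/5 = 3.2

Step 2 — sample covariance S[i,j] = (1/(n-1)) · Σ_k (x_{k,i} - mean_i) · (x_{k,j} - mean_j), with n-1 = 4.
  S[A,A] = ((-2.8)·(-2.8) + (-1.8)·(-1.8) + (3.2)·(3.2) + (-0.8)·(-0.8) + (2.2)·(2.2)) / 4 = 26.8/4 = 6.7
  S[A,B] = ((-2.8)·(-2.2) + (-1.8)·(-1.2) + (3.2)·(2.8) + (-0.8)·(-2.2) + (2.2)·(2.8)) / 4 = 25.2/4 = 6.3
  S[B,B] = ((-2.2)·(-2.2) + (-1.2)·(-1.2) + (2.8)·(2.8) + (-2.2)·(-2.2) + (2.8)·(2.8)) / 4 = 26.8/4 = 6.7

S is symmetric (S[j,i] = S[i,j]). Assembling:

S = [[6.7, 6.3],
 [6.3, 6.7]]


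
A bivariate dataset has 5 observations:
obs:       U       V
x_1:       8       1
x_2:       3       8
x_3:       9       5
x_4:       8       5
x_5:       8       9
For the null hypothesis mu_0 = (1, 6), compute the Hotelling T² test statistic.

Step 1 — sample mean vector:
  mean(U) = (8 + 3 + 9 + 8 + 8) / 5 = 36/5 = 7.2
  mean(V) = (1 + 8 + 5 + 5 + 9) / 5 = 28/5 = 5.6
  x̄ = (7.2, 5.6),  deviation x̄ - mu_0 = (7.2, 5.6) - (1, 6) = (6.2, -0.4).

Step 2 — sample covariance matrix, S[i,j] = (1/(n-1)) · Σ_k (x_{k,i} - mean_i) · (x_{k,j} - mean_j), divisor n-1 = 4:
  S[U,U] = ((0.8)·(0.8) + (-4.2)·(-4.2) + (1.8)·(1.8) + (0.8)·(0.8) + (0.8)·(0.8)) / 4 = 22.8/4 = 5.7
  S[U,V] = ((0.8)·(-4.6) + (-4.2)·(2.4) + (1.8)·(-0.6) + (0.8)·(-0.6) + (0.8)·(3.4)) / 4 = -12.6/4 = -3.15
  S[V,V] = ((-4.6)·(-4.6) + (2.4)·(2.4) + (-0.6)·(-0.6) + (-0.6)·(-0.6) + (3.4)·(3.4)) / 4 = 39.2/4 = 9.8
  S = [[5.7, -3.15],
 [-3.15, 9.8]].

Step 3 — invert S. det(S) = 5.7·9.8 - (-3.15)² = 45.9375.
  S^{-1} = (1/det) · [[d, -b], [-b, a]] = [[0.2133, 0.0686],
 [0.0686, 0.1241]].

Step 4 — quadratic form (x̄ - mu_0)^T · S^{-1} · (x̄ - mu_0):
  S^{-1} · (x̄ - mu_0) = (1.2952, 0.3755),
  (x̄ - mu_0)^T · [...] = (6.2)·(1.2952) + (-0.4)·(0.3755) = 7.8803.

Step 5 — scale by n: T² = 5 · 7.8803 = 39.4014.

T² ≈ 39.4014


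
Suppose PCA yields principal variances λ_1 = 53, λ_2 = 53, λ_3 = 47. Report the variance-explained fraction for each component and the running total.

Step 1 — total variance = trace(Sigma) = Σ λ_i = 53 + 53 + 47 = 153.

Step 2 — fraction explained by component i = λ_i / Σ λ:
  PC1: 53/153 = 0.3464
  PC2: 53/153 = 0.3464
  PC3: 47/153 = 0.3072

Step 3 — cumulative fraction after k components = (λ_1 + ... + λ_k) / Σ λ:
  k = 1: 53/153 = 0.3464
  k = 2: (53 + 53)/153 = 106/153 = 0.6928
  k = 3: (53 + 53 + 47)/153 = 153/153 = 1

Summary (fraction, with percent):

explained: PC1 0.3464 (34.64%), PC2 0.3464 (34.64%), PC3 0.3072 (30.72%);  cumulative: 0.3464, 0.6928, 1


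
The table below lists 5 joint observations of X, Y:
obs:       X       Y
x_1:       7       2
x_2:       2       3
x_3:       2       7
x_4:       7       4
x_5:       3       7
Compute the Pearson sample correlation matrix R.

Step 1 — column means:
  mean(X) = (7 + 2 + 2 + 7 + 3) / 5 = 21/5 = 4.2
  mean(Y) = (2 + 3 + 7 + 4 + 7) / 5 = 23/5 = 4.6

Step 2 — sample variances and covariances s[i,j] = (1/(n-1)) · Σ_k (x_{k,i} - mean_i) · (x_{k,j} - mean_j), with n-1 = 4:
  s[X,X] = ((2.8)·(2.8) + (-2.2)·(-2.2) + (-2.2)·(-2.2) + (2.8)·(2.8) + (-1.2)·(-1.2)) / 4 = 26.8/4 = 6.7
  s[X,Y] = ((2.8)·(-2.6) + (-2.2)·(-1.6) + (-2.2)·(2.4) + (2.8)·(-0.6) + (-1.2)·(2.4)) / 4 = -13.6/4 = -3.4
  s[Y,Y] = ((-2.6)·(-2.6) + (-1.6)·(-1.6) + (2.4)·(2.4) + (-0.6)·(-0.6) + (2.4)·(2.4)) / 4 = 21.2/4 = 5.3
  Sample standard deviations s_i = √(s[i,i]):
  s(X) = √(6.7) = 2.5884
  s(Y) = √(5.3) = 2.3022

Step 3 — r_{ij} = s_{ij} / (s_i · s_j):
  r[X,X] = 1 (diagonal).
  r[X,Y] = -3.4 / (2.5884 · 2.3022) = -3.4 / 5.959 = -0.5706
  r[Y,Y] = 1 (diagonal).

R is symmetric with unit diagonal. Assembling:

R = [[1, -0.5706],
 [-0.5706, 1]]


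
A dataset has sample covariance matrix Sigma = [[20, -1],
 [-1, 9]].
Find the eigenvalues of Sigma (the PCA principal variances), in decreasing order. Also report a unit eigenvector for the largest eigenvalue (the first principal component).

Step 1 — characteristic polynomial of 2×2 Sigma:
  det(Sigma - λI) = λ² - trace · λ + det = 0.
  trace = 20 + 9 = 29, det = 20·9 - (-1)² = 179.
Step 2 — discriminant:
  Δ = trace² - 4·det = 841 - 716 = 125.
Step 3 — eigenvalues:
  λ = (trace ± √Δ)/2 = (29 ± 11.1803)/2,
  λ_1 = 20.0902,  λ_2 = 8.9098.

Step 4 — unit eigenvector for λ_1: solve (Sigma - λ_1 I)v = 0. First row:
  (20 - 20.0902)·v_x + (-1)·v_y = 0, i.e. (-0.0902)·v_x + (-1)·v_y = 0,
  so v ∝ (b, λ_1 - a) = (-1, 0.0902); multiply by -1 so the first entry is positive: u = (1, -0.0902).
  ||u|| = √((1)² + (-0.0902)²) = √(1.0081) ≈ 1.0041,
  v_1 = u/||u|| ≈ (0.996, -0.0898) (||v_1|| = 1).

λ_1 = 20.0902,  λ_2 = 8.9098;  v_1 ≈ (0.996, -0.0898)


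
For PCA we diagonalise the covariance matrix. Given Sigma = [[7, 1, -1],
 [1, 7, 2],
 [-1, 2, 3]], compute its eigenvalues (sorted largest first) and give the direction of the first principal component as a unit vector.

Step 1 — characteristic polynomial p(λ) = det(λI - Sigma) = λ³ - tr·λ² + c_1·λ - det, where tr = trace, c_1 = sum of the principal 2×2 minors, det = det(Sigma):
  tr = 7 + 7 + 3 = 17,
  c_1 = (7·7 - (1)²) + (7·3 - (-1)²) + (7·3 - (2)²) = 48 + 20 + 17 = 85,
  det = 7·(7·3 - (2)²) - (1)·((1)·3 - (2)·(-1)) + (-1)·((1)·(2) - 7·(-1)) = 7·(17) - (1)·(5) + (-1)·(9) = 105.
  So p(λ) = λ³ - 17λ² + 85λ - 105.
Step 2 — look for an integer root (rational root theorem: any rational root is an integer divisor of 105). Testing λ = 7:
  p(7) = 343 - 833 + 595 - 105 = 0  ✓
  Dividing out (λ - 7): p(λ) = (λ - 7)(λ² - 10λ + 15).
Step 3 — remaining eigenvalues from the quadratic λ² - 10λ + 15 = 0:
  Δ = 10² - 4·15 = 100 - 60 = 40,  λ = (10 ± √40)/2 = (10 ± 6.3246)/2 ≈ 8.1623 or 1.8377.
  Sorted: λ_1 = 8.1623,  λ_2 = 7,  λ_3 = 1.8377  (check: sum = 17 = tr ✓).

Step 4 — unit eigenvector for λ_1 ≈ 8.1623: v spans the null space of (Sigma - λ_1 I), whose rows are
  r_1 = (-1.1623, 1, -1),  r_2 = (1, -1.1623, 2),  r_3 = (-1, 2, -5.1623).
  v is orthogonal to every row, so take v ∝ r_1 × r_2 = ((1)·(2) - (-1)·(-1.1623), (-1)·(1) - (-1.1623)·(2), (-1.1623)·(-1.1623) - (1)·(1)) ≈ (0.8377, 1.3246, 0.3509).
  Let u = (0.8377, 1.3246, 0.3509).
  ||u|| = √((0.8377)² + (1.3246)² + (0.3509)²) = √(2.5793) ≈ 1.606,  v_1 = u/||u|| ≈ (0.5216, 0.8247, 0.2185) (||v_1|| = 1).

λ_1 = 8.1623,  λ_2 = 7,  λ_3 = 1.8377;  v_1 ≈ (0.5216, 0.8247, 0.2185)


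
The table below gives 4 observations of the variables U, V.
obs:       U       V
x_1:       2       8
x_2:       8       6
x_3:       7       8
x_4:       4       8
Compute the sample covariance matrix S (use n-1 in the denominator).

Step 1 — column means:
  mean(U) = (2 + 8 + 7 + 4) / 4 = 21/4 = 5.25
  mean(V) = (8 + 6 + 8 + 8) / 4 = 30/4 = 7.5

Step 2 — sample covariance S[i,j] = (1/(n-1)) · Σ_k (x_{k,i} - mean_i) · (x_{k,j} - mean_j), with n-1 = 3.
  S[U,U] = ((-3.25)·(-3.25) + (2.75)·(2.75) + (1.75)·(1.75) + (-1.25)·(-1.25)) / 3 = 22.75/3 = 7.5833
  S[U,V] = ((-3.25)·(0.5) + (2.75)·(-1.5) + (1.75)·(0.5) + (-1.25)·(0.5)) / 3 = -5.5/3 = -1.8333
  S[V,V] = ((0.5)·(0.5) + (-1.5)·(-1.5) + (0.5)·(0.5) + (0.5)·(0.5)) / 3 = 3/3 = 1

S is symmetric (S[j,i] = S[i,j]). Assembling:

S = [[7.5833, -1.8333],
 [-1.8333, 1]]


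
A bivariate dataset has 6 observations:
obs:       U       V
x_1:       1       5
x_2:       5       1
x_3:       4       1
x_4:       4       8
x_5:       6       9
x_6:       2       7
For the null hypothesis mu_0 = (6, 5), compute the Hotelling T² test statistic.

Step 1 — sample mean vector:
  mean(U) = (1 + 5 + 4 + 4 + 6 + 2) / 6 = 22/6 = 3.6667
  mean(V) = (5 + 1 + 1 + 8 + 9 + 7) / 6 = 31/6 = 5.1667
  x̄ = (3.6667, 5.1667),  deviation x̄ - mu_0 = (3.6667, 5.1667) - (6, 5) = (-2.3333, 0.1667).

Step 2 — sample covariance matrix, S[i,j] = (1/(n-1)) · Σ_k (x_{k,i} - mean_i) · (x_{k,j} - mean_j), divisor n-1 = 5:
  S[U,U] = ((-2.6667)·(-2.6667) + (1.3333)·(1.3333) + (0.3333)·(0.3333) + (0.3333)·(0.3333) + (2.3333)·(2.3333) + (-1.6667)·(-1.6667)) / 5 = 17.3333/5 = 3.4667
  S[U,V] = ((-2.6667)·(-0.1667) + (1.3333)·(-4.1667) + (0.3333)·(-4.1667) + (0.3333)·(2.8333) + (2.3333)·(3.8333) + (-1.6667)·(1.8333)) / 5 = 0.3333/5 = 0.0667
  S[V,V] = ((-0.1667)·(-0.1667) + (-4.1667)·(-4.1667) + (-4.1667)·(-4.1667) + (2.8333)·(2.8333) + (3.8333)·(3.8333) + (1.8333)·(1.8333)) / 5 = 60.8333/5 = 12.1667
  S = [[3.4667, 0.0667],
 [0.0667, 12.1667]].

Step 3 — invert S. det(S) = 3.4667·12.1667 - (0.0667)² = 42.1733.
  S^{-1} = (1/det) · [[d, -b], [-b, a]] = [[0.2885, -0.0016],
 [-0.0016, 0.0822]].

Step 4 — quadratic form (x̄ - mu_0)^T · S^{-1} · (x̄ - mu_0):
  S^{-1} · (x̄ - mu_0) = (-0.6734, 0.0174),
  (x̄ - mu_0)^T · [...] = (-2.3333)·(-0.6734) + (0.1667)·(0.0174) = 1.5742.

Step 5 — scale by n: T² = 6 · 1.5742 = 9.4451.

T² ≈ 9.4451


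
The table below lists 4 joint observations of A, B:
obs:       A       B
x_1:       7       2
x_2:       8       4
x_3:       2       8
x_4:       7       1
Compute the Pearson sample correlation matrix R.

Step 1 — column means:
  mean(A) = (7 + 8 + 2 + 7) / 4 = 24/4 = 6
  mean(B) = (2 + 4 + 8 + 1) / 4 = 15/4 = 3.75

Step 2 — sample variances and covariances s[i,j] = (1/(n-1)) · Σ_k (x_{k,i} - mean_i) · (x_{k,j} - mean_j), with n-1 = 3:
  s[A,A] = ((1)·(1) + (2)·(2) + (-4)·(-4) + (1)·(1)) / 3 = 22/3 = 7.3333
  s[A,B] = ((1)·(-1.75) + (2)·(0.25) + (-4)·(4.25) + (1)·(-2.75)) / 3 = -21/3 = -7
  s[B,B] = ((-1.75)·(-1.75) + (0.25)·(0.25) + (4.25)·(4.25) + (-2.75)·(-2.75)) / 3 = 28.75/3 = 9.5833
  Sample standard deviations s_i = √(s[i,i]):
  s(A) = √(7.3333) = 2.708
  s(B) = √(9.5833) = 3.0957

Step 3 — r_{ij} = s_{ij} / (s_i · s_j):
  r[A,A] = 1 (diagonal).
  r[A,B] = -7 / (2.708 · 3.0957) = -7 / 8.3832 = -0.835
  r[B,B] = 1 (diagonal).

R is symmetric with unit diagonal. Assembling:

R = [[1, -0.835],
 [-0.835, 1]]


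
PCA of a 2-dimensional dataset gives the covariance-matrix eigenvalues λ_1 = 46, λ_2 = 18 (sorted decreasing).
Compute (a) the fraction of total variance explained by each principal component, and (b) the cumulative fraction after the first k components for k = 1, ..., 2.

Step 1 — total variance = trace(Sigma) = Σ λ_i = 46 + 18 = 64.

Step 2 — fraction explained by component i = λ_i / Σ λ:
  PC1: 46/64 = 0.7188
  PC2: 18/64 = 0.2812

Step 3 — cumulative fraction after k components = (λ_1 + ... + λ_k) / Σ λ:
  k = 1: 46/64 = 0.7188
  k = 2: (46 + 18)/64 = 64/64 = 1

Summary (fraction, with percent):

explained: PC1 0.7188 (71.88%), PC2 0.2812 (28.12%);  cumulative: 0.7188, 1


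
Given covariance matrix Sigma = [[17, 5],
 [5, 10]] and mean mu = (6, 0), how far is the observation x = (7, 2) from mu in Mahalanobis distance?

Step 1 — centre the observation: (x - mu) = (1, 2).

Step 2 — invert Sigma. det(Sigma) = 17·10 - (5)² = 145.
  Sigma^{-1} = (1/det) · [[d, -b], [-b, a]] = [[0.069, -0.0345],
 [-0.0345, 0.1172]].

Step 3 — form the quadratic (x - mu)^T · Sigma^{-1} · (x - mu):
  Sigma^{-1} · (x - mu) = (0, 0.2).
  (x - mu)^T · [Sigma^{-1} · (x - mu)] = (1)·(0) + (2)·(0.2) = 0.4.

Step 4 — take square root: d = √(0.4) ≈ 0.6325.

d(x, mu) = √(0.4) ≈ 0.6325


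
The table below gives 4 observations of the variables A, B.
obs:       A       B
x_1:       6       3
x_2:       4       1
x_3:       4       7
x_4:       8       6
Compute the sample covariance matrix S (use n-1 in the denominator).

Step 1 — column means:
  mean(A) = (6 + 4 + 4 + 8) / 4 = 22/4 = 5.5
  mean(B) = (3 + 1 + 7 + 6) / 4 = 17/4 = 4.25

Step 2 — sample covariance S[i,j] = (1/(n-1)) · Σ_k (x_{k,i} - mean_i) · (x_{k,j} - mean_j), with n-1 = 3.
  S[A,A] = ((0.5)·(0.5) + (-1.5)·(-1.5) + (-1.5)·(-1.5) + (2.5)·(2.5)) / 3 = 11/3 = 3.6667
  S[A,B] = ((0.5)·(-1.25) + (-1.5)·(-3.25) + (-1.5)·(2.75) + (2.5)·(1.75)) / 3 = 4.5/3 = 1.5
  S[B,B] = ((-1.25)·(-1.25) + (-3.25)·(-3.25) + (2.75)·(2.75) + (1.75)·(1.75)) / 3 = 22.75/3 = 7.5833

S is symmetric (S[j,i] = S[i,j]). Assembling:

S = [[3.6667, 1.5],
 [1.5, 7.5833]]


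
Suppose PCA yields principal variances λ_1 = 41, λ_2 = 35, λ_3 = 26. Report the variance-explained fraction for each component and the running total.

Step 1 — total variance = trace(Sigma) = Σ λ_i = 41 + 35 + 26 = 102.

Step 2 — fraction explained by component i = λ_i / Σ λ:
  PC1: 41/102 = 0.402
  PC2: 35/102 = 0.3431
  PC3: 26/102 = 0.2549

Step 3 — cumulative fraction after k components = (λ_1 + ... + λ_k) / Σ λ:
  k = 1: 41/102 = 0.402
  k = 2: (41 + 35)/102 = 76/102 = 0.7451
  k = 3: (41 + 35 + 26)/102 = 102/102 = 1

Summary (fraction, with percent):

explained: PC1 0.402 (40.2%), PC2 0.3431 (34.31%), PC3 0.2549 (25.49%);  cumulative: 0.402, 0.7451, 1


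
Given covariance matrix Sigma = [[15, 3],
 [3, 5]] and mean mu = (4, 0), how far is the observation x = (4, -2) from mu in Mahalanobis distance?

Step 1 — centre the observation: (x - mu) = (0, -2).

Step 2 — invert Sigma. det(Sigma) = 15·5 - (3)² = 66.
  Sigma^{-1} = (1/det) · [[d, -b], [-b, a]] = [[0.0758, -0.0455],
 [-0.0455, 0.2273]].

Step 3 — form the quadratic (x - mu)^T · Sigma^{-1} · (x - mu):
  Sigma^{-1} · (x - mu) = (0.0909, -0.4545).
  (x - mu)^T · [Sigma^{-1} · (x - mu)] = (0)·(0.0909) + (-2)·(-0.4545) = 0.9091.

Step 4 — take square root: d = √(0.9091) ≈ 0.9535.

d(x, mu) = √(0.9091) ≈ 0.9535


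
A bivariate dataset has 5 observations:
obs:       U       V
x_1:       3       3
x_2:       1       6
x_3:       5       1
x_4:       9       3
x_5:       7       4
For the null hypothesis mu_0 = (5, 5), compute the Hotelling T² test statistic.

Step 1 — sample mean vector:
  mean(U) = (3 + 1 + 5 + 9 + 7) / 5 = 25/5 = 5
  mean(V) = (3 + 6 + 1 + 3 + 4) / 5 = 17/5 = 3.4
  x̄ = (5, 3.4),  deviation x̄ - mu_0 = (5, 3.4) - (5, 5) = (0, -1.6).

Step 2 — sample covariance matrix, S[i,j] = (1/(n-1)) · Σ_k (x_{k,i} - mean_i) · (x_{k,j} - mean_j), divisor n-1 = 4:
  S[U,U] = ((-2)·(-2) + (-4)·(-4) + (0)·(0) + (4)·(4) + (2)·(2)) / 4 = 40/4 = 10
  S[U,V] = ((-2)·(-0.4) + (-4)·(2.6) + (0)·(-2.4) + (4)·(-0.4) + (2)·(0.6)) / 4 = -10/4 = -2.5
  S[V,V] = ((-0.4)·(-0.4) + (2.6)·(2.6) + (-2.4)·(-2.4) + (-0.4)·(-0.4) + (0.6)·(0.6)) / 4 = 13.2/4 = 3.3
  S = [[10, -2.5],
 [-2.5, 3.3]].

Step 3 — invert S. det(S) = 10·3.3 - (-2.5)² = 26.75.
  S^{-1} = (1/det) · [[d, -b], [-b, a]] = [[0.1234, 0.0935],
 [0.0935, 0.3738]].

Step 4 — quadratic form (x̄ - mu_0)^T · S^{-1} · (x̄ - mu_0):
  S^{-1} · (x̄ - mu_0) = (-0.1495, -0.5981),
  (x̄ - mu_0)^T · [...] = (0)·(-0.1495) + (-1.6)·(-0.5981) = 0.957.

Step 5 — scale by n: T² = 5 · 0.957 = 4.785.

T² ≈ 4.785


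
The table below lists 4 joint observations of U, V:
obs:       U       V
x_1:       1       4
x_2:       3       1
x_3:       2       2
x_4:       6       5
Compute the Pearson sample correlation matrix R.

Step 1 — column means:
  mean(U) = (1 + 3 + 2 + 6) / 4 = 12/4 = 3
  mean(V) = (4 + 1 + 2 + 5) / 4 = 12/4 = 3

Step 2 — sample variances and covariances s[i,j] = (1/(n-1)) · Σ_k (x_{k,i} - mean_i) · (x_{k,j} - mean_j), with n-1 = 3:
  s[U,U] = ((-2)·(-2) + (0)·(0) + (-1)·(-1) + (3)·(3)) / 3 = 14/3 = 4.6667
  s[U,V] = ((-2)·(1) + (0)·(-2) + (-1)·(-1) + (3)·(2)) / 3 = 5/3 = 1.6667
  s[V,V] = ((1)·(1) + (-2)·(-2) + (-1)·(-1) + (2)·(2)) / 3 = 10/3 = 3.3333
  Sample standard deviations s_i = √(s[i,i]):
  s(U) = √(4.6667) = 2.1602
  s(V) = √(3.3333) = 1.8257

Step 3 — r_{ij} = s_{ij} / (s_i · s_j):
  r[U,U] = 1 (diagonal).
  r[U,V] = 1.6667 / (2.1602 · 1.8257) = 1.6667 / 3.9441 = 0.4226
  r[V,V] = 1 (diagonal).

R is symmetric with unit diagonal. Assembling:

R = [[1, 0.4226],
 [0.4226, 1]]


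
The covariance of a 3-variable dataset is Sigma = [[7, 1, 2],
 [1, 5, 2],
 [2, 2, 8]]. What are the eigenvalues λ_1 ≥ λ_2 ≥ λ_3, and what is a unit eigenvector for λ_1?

Step 1 — characteristic polynomial p(λ) = det(λI - Sigma) = λ³ - tr·λ² + c_1·λ - det, where tr = trace, c_1 = sum of the principal 2×2 minors, det = det(Sigma):
  tr = 7 + 5 + 8 = 20,
  c_1 = (7·5 - (1)²) + (7·8 - (2)²) + (5·8 - (2)²) = 34 + 52 + 36 = 122,
  det = 7·(5·8 - (2)²) - (1)·((1)·8 - (2)·(2)) + (2)·((1)·(2) - 5·(2)) = 7·(36) - (1)·(4) + (2)·(-8) = 232.
  So p(λ) = λ³ - 20λ² + 122λ - 232.
Step 2 — look for an integer root (rational root theorem: any rational root is an integer divisor of 232). Testing λ = 4:
  p(4) = 64 - 320 + 488 - 232 = 0  ✓
  Dividing out (λ - 4): p(λ) = (λ - 4)(λ² - 16λ + 58).
Step 3 — remaining eigenvalues from the quadratic λ² - 16λ + 58 = 0:
  Δ = 16² - 4·58 = 256 - 232 = 24,  λ = (16 ± √24)/2 = (16 ± 4.899)/2 ≈ 10.4495 or 5.5505.
  Sorted: λ_1 = 10.4495,  λ_2 = 5.5505,  λ_3 = 4  (check: sum = 20 = tr ✓).

Step 4 — unit eigenvector for λ_1 ≈ 10.4495: v spans the null space of (Sigma - λ_1 I), whose rows are
  r_1 = (-3.4495, 1, 2),  r_2 = (1, -5.4495, 2),  r_3 = (2, 2, -2.4495).
  v is orthogonal to every row, so take v ∝ r_1 × r_2 = ((1)·(2) - (2)·(-5.4495), (2)·(1) - (-3.4495)·(2), (-3.4495)·(-5.4495) - (1)·(1)) ≈ (12.899, 8.899, 17.798).
  Let u = (12.899, 8.899, 17.798).
  ||u|| = √((12.899)² + (8.899)² + (17.798)²) = √(562.3429) ≈ 23.7138,  v_1 = u/||u|| ≈ (0.5439, 0.3753, 0.7505) (||v_1|| = 1).

λ_1 = 10.4495,  λ_2 = 5.5505,  λ_3 = 4;  v_1 ≈ (0.5439, 0.3753, 0.7505)


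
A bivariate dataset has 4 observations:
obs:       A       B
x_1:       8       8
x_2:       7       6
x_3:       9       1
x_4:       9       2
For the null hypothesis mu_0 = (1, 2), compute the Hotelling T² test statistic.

Step 1 — sample mean vector:
  mean(A) = (8 + 7 + 9 + 9) / 4 = 33/4 = 8.25
  mean(B) = (8 + 6 + 1 + 2) / 4 = 17/4 = 4.25
  x̄ = (8.25, 4.25),  deviation x̄ - mu_0 = (8.25, 4.25) - (1, 2) = (7.25, 2.25).

Step 2 — sample covariance matrix, S[i,j] = (1/(n-1)) · Σ_k (x_{k,i} - mean_i) · (x_{k,j} - mean_j), divisor n-1 = 3:
  S[A,A] = ((-0.25)·(-0.25) + (-1.25)·(-1.25) + (0.75)·(0.75) + (0.75)·(0.75)) / 3 = 2.75/3 = 0.9167
  S[A,B] = ((-0.25)·(3.75) + (-1.25)·(1.75) + (0.75)·(-3.25) + (0.75)·(-2.25)) / 3 = -7.25/3 = -2.4167
  S[B,B] = ((3.75)·(3.75) + (1.75)·(1.75) + (-3.25)·(-3.25) + (-2.25)·(-2.25)) / 3 = 32.75/3 = 10.9167
  S = [[0.9167, -2.4167],
 [-2.4167, 10.9167]].

Step 3 — invert S. det(S) = 0.9167·10.9167 - (-2.4167)² = 4.1667.
  S^{-1} = (1/det) · [[d, -b], [-b, a]] = [[2.62, 0.58],
 [0.58, 0.22]].

Step 4 — quadratic form (x̄ - mu_0)^T · S^{-1} · (x̄ - mu_0):
  S^{-1} · (x̄ - mu_0) = (20.3, 4.7),
  (x̄ - mu_0)^T · [...] = (7.25)·(20.3) + (2.25)·(4.7) = 157.75.

Step 5 — scale by n: T² = 4 · 157.75 = 631.

T² ≈ 631
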